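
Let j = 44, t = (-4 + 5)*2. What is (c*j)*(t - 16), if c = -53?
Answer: 32648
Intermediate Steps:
t = 2 (t = 1*2 = 2)
(c*j)*(t - 16) = (-53*44)*(2 - 16) = -2332*(-14) = 32648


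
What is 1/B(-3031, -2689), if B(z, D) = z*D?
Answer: 1/8150359 ≈ 1.2269e-7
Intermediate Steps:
B(z, D) = D*z
1/B(-3031, -2689) = 1/(-2689*(-3031)) = 1/8150359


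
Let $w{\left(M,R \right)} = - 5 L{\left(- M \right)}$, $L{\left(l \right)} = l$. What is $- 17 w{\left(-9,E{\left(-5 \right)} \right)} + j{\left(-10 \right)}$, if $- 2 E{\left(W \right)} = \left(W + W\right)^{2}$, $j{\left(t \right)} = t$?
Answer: $755$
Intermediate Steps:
$E{\left(W \right)} = - 2 W^{2}$ ($E{\left(W \right)} = - \frac{\left(W + W\right)^{2}}{2} = - \frac{\left(2 W\right)^{2}}{2} = - \frac{4 W^{2}}{2} = - 2 W^{2}$)
$w{\left(M,R \right)} = 5 M$ ($w{\left(M,R \right)} = - 5 \left(- M\right) = 5 M$)
$- 17 w{\left(-9,E{\left(-5 \right)} \right)} + j{\left(-10 \right)} = - 17 \cdot 5 \left(-9\right) - 10 = \left(-17\right) \left(-45\right) - 10 = 765 - 10 = 755$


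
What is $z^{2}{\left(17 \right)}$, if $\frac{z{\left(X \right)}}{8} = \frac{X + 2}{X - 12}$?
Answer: $\frac{23104}{25} \approx 924.16$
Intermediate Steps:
$z{\left(X \right)} = \frac{8 \left(2 + X\right)}{-12 + X}$ ($z{\left(X \right)} = 8 \frac{X + 2}{X - 12} = 8 \frac{2 + X}{-12 + X} = \frac{8 \left(2 + X\right)}{-12 + X}$)
$z^{2}{\left(17 \right)} = \left(\frac{8 \left(2 + 17\right)}{-12 + 17}\right)^{2} = \left(8 \cdot \frac{1}{5} \cdot 19\right)^{2} = \left(\frac{152}{5}\right)^{2} = \frac{23104}{25}$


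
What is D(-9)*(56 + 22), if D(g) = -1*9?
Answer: -702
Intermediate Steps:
D(g) = -9
D(-9)*(56 + 22) = -9*(56 + 22) = -9*78 = -702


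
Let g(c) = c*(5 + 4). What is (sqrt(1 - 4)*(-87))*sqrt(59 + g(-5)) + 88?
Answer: 88 - 87*I*sqrt(42) ≈ 88.0 - 563.82*I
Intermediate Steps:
g(c) = 9*c (g(c) = c*9 = 9*c)
(sqrt(1 - 4)*(-87))*sqrt(59 + g(-5)) + 88 = (sqrt(1 - 4)*(-87))*sqrt(59 + 9*(-5)) + 88 = (sqrt(-3)*(-87))*sqrt(59 - 45) + 88 = ((I*sqrt(3))*(-87))*sqrt(14) + 88 = (-87*I*sqrt(3))*sqrt(14) + 88 = -87*I*sqrt(42) + 88 = 88 - 87*I*sqrt(42)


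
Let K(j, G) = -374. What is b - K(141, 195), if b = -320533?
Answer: -320159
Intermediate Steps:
b - K(141, 195) = -320533 - 1*(-374) = -320533 + 374 = -320159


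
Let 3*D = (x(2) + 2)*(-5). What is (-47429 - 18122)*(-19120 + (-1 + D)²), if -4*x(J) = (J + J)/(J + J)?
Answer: 180335455121/144 ≈ 1.2523e+9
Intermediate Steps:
x(J) = -¼ (x(J) = -(J + J)/(4*(J + J)) = -2*J/(4*(2*J)) = -2*J*1/(2*J)/4 = -¼*1 = -¼)
D = -35/12 (D = ((-¼ + 2)*(-5))/3 = ((7/4)*(-5))/3 = (⅓)*(-35/4) = -35/12 ≈ -2.9167)
(-47429 - 18122)*(-19120 + (-1 + D)²) = (-47429 - 18122)*(-19120 + (-1 - 35/12)²) = -65551*(-19120 + (-47/12)²) = -65551*(-19120 + 2209/144) = -65551*(-2751071/144) = 180335455121/144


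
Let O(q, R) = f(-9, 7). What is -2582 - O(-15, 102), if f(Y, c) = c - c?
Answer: -2582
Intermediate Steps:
f(Y, c) = 0
O(q, R) = 0
-2582 - O(-15, 102) = -2582 - 1*0 = -2582 + 0 = -2582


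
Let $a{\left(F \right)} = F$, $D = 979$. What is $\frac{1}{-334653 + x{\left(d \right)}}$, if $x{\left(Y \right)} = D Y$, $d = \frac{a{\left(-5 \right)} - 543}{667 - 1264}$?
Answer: $- \frac{597}{199251349} \approx -2.9962 \cdot 10^{-6}$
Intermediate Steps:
$d = \frac{548}{597}$ ($d = \frac{-5 - 543}{667 - 1264} = - \frac{548}{-597} = \left(-548\right) \left(- \frac{1}{597}\right) = \frac{548}{597} \approx 0.91792$)
$x{\left(Y \right)} = 979 Y$
$\frac{1}{-334653 + x{\left(d \right)}} = \frac{1}{-334653 + 979 \cdot \frac{548}{597}} = \frac{1}{-334653 + \frac{536492}{597}} = \frac{1}{- \frac{199251349}{597}} = - \frac{597}{199251349}$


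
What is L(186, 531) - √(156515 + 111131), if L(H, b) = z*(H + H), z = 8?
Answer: 2976 - √267646 ≈ 2458.7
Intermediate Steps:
L(H, b) = 16*H (L(H, b) = 8*(H + H) = 8*(2*H) = 16*H)
L(186, 531) - √(156515 + 111131) = 16*186 - √(156515 + 111131) = 2976 - √267646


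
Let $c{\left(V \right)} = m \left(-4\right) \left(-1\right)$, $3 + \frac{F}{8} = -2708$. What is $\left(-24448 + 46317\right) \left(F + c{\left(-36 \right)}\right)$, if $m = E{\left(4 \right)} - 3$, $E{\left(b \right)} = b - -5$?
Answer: $-473770016$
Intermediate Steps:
$F = -21688$ ($F = -24 + 8 \left(-2708\right) = -24 - 21664 = -21688$)
$E{\left(b \right)} = 5 + b$ ($E{\left(b \right)} = b + 5 = 5 + b$)
$m = 6$ ($m = \left(5 + 4\right) - 3 = 9 - 3 = 6$)
$c{\left(V \right)} = 24$ ($c{\left(V \right)} = 6 \left(-4\right) \left(-1\right) = \left(-24\right) \left(-1\right) = 24$)
$\left(-24448 + 46317\right) \left(F + c{\left(-36 \right)}\right) = \left(-24448 + 46317\right) \left(-21688 + 24\right) = 21869 \left(-21664\right) = -473770016$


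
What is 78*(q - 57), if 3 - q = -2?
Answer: -4056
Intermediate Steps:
q = 5 (q = 3 - 1*(-2) = 3 + 2 = 5)
78*(q - 57) = 78*(5 - 57) = 78*(-52) = -4056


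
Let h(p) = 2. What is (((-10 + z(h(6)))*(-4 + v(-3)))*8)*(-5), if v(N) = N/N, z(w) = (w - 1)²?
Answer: -1080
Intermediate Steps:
z(w) = (-1 + w)²
v(N) = 1
(((-10 + z(h(6)))*(-4 + v(-3)))*8)*(-5) = (((-10 + (-1 + 2)²)*(-4 + 1))*8)*(-5) = (((-10 + 1²)*(-3))*8)*(-5) = (((-10 + 1)*(-3))*8)*(-5) = (-9*(-3)*8)*(-5) = (27*8)*(-5) = 216*(-5) = -1080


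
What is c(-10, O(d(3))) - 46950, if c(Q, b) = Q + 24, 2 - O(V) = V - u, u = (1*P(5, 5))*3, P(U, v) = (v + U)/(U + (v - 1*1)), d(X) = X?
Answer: -46936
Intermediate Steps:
P(U, v) = (U + v)/(-1 + U + v) (P(U, v) = (U + v)/(U + (v - 1)) = (U + v)/(U + (-1 + v)) = (U + v)/(-1 + U + v))
u = 10/3 (u = (1*((5 + 5)/(-1 + 5 + 5)))*3 = (1*(10/9))*3 = (10/9)*3 = 10/3 ≈ 3.3333)
O(V) = 16/3 - V (O(V) = 2 - (V - 1*10/3) = 2 - (V - 10/3) = 2 - (-10/3 + V) = 2 + (10/3 - V) = 16/3 - V)
c(Q, b) = 24 + Q
c(-10, O(d(3))) - 46950 = (24 - 10) - 46950 = 14 - 46950 = -46936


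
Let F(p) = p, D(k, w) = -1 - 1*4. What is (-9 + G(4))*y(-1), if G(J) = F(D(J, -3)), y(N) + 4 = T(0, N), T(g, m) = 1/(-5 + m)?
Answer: 175/3 ≈ 58.333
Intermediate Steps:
y(N) = -4 + 1/(-5 + N)
D(k, w) = -5 (D(k, w) = -1 - 4 = -5)
G(J) = -5
(-9 + G(4))*y(-1) = (-9 - 5)*((21 - 4*(-1))/(-5 - 1)) = -14*(21 + 4)/(-6) = -(-7)*25/3 = -14*(-25/6) = 175/3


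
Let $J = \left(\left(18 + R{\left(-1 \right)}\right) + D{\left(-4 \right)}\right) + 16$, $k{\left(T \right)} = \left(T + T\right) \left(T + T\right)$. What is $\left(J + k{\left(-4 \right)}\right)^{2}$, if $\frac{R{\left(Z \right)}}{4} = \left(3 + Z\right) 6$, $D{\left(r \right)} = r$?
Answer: $20164$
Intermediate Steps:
$k{\left(T \right)} = 4 T^{2}$ ($k{\left(T \right)} = 2 T 2 T = 4 T^{2}$)
$R{\left(Z \right)} = 72 + 24 Z$ ($R{\left(Z \right)} = 4 \left(3 + Z\right) 6 = 4 \left(18 + 6 Z\right) = 72 + 24 Z$)
$J = 78$ ($J = \left(\left(18 + \left(72 + 24 \left(-1\right)\right)\right) - 4\right) + 16 = \left(\left(18 + \left(72 - 24\right)\right) - 4\right) + 16 = \left(\left(18 + 48\right) - 4\right) + 16 = \left(66 - 4\right) + 16 = 62 + 16 = 78$)
$\left(J + k{\left(-4 \right)}\right)^{2} = \left(78 + 4 \left(-4\right)^{2}\right)^{2} = \left(78 + 4 \cdot 16\right)^{2} = \left(78 + 64\right)^{2} = 142^{2} = 20164$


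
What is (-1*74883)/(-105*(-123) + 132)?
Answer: -24961/4349 ≈ -5.7395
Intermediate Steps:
(-1*74883)/(-105*(-123) + 132) = -74883/(12915 + 132) = -74883/13047 = -74883*1/13047 = -24961/4349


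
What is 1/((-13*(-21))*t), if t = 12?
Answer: 1/3276 ≈ 0.00030525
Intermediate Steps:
1/((-13*(-21))*t) = 1/(-13*(-21)*12) = 1/(273*12) = 1/3276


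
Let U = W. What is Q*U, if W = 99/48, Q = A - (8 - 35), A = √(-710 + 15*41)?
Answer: 891/16 + 33*I*√95/16 ≈ 55.688 + 20.103*I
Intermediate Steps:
A = I*√95 (A = √(-710 + 615) = √(-95) = I*√95 ≈ 9.7468*I)
Q = 27 + I*√95 (Q = I*√95 - (8 - 35) = I*√95 - (-27) = I*√95 - 1*(-27) = I*√95 + 27 = 27 + I*√95 ≈ 27.0 + 9.7468*I)
W = 33/16 (W = 99*(1/48) = 33/16 ≈ 2.0625)
U = 33/16 ≈ 2.0625
Q*U = (27 + I*√95)*(33/16) = 891/16 + 33*I*√95/16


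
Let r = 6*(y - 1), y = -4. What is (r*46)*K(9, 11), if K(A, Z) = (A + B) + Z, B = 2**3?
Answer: -38640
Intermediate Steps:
B = 8
r = -30 (r = 6*(-4 - 1) = 6*(-5) = -30)
K(A, Z) = 8 + A + Z (K(A, Z) = (A + 8) + Z = (8 + A) + Z = 8 + A + Z)
(r*46)*K(9, 11) = (-30*46)*(8 + 9 + 11) = -1380*28 = -38640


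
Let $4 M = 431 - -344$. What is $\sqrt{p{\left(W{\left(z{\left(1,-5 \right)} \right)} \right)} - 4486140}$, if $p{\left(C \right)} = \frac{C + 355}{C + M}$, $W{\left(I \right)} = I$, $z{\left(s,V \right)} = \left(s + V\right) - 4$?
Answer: $\frac{2 i \sqrt{619142017394}}{743} \approx 2118.1 i$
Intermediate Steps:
$z{\left(s,V \right)} = -4 + V + s$ ($z{\left(s,V \right)} = \left(V + s\right) - 4 = -4 + V + s$)
$M = \frac{775}{4}$ ($M = \frac{431 - -344}{4} = \frac{431 + 344}{4} = \frac{1}{4} \cdot 775 = \frac{775}{4} \approx 193.75$)
$p{\left(C \right)} = \frac{355 + C}{\frac{775}{4} + C}$ ($p{\left(C \right)} = \frac{C + 355}{C + \frac{775}{4}} = \frac{355 + C}{\frac{775}{4} + C}$)
$\sqrt{p{\left(W{\left(z{\left(1,-5 \right)} \right)} \right)} - 4486140} = \sqrt{\frac{4 \left(355 - 8\right)}{775 + 4 \left(-4 - 5 + 1\right)} - 4486140} = \sqrt{\frac{4 \left(355 - 8\right)}{775 + 4 \left(-8\right)} - 4486140} = \sqrt{4 \frac{1}{775 - 32} \cdot 347 - 4486140} = \sqrt{4 \cdot \frac{1}{743} \cdot 347 - 4486140} = \sqrt{\frac{1388}{743} - 4486140} = \sqrt{- \frac{3333200632}{743}} = \frac{2 i \sqrt{619142017394}}{743}$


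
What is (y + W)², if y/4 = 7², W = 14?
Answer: 44100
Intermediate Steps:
y = 196 (y = 4*7² = 4*49 = 196)
(y + W)² = (196 + 14)² = 210² = 44100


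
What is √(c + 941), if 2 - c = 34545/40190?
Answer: 5*√2434846846/8038 ≈ 30.694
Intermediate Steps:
c = 9167/8038 (c = 2 - 34545/40190 = 2 - 1*6909/8038 = 2 - 6909/8038 = 9167/8038 ≈ 1.1405)
√(c + 941) = √(9167/8038 + 941) = √(7572925/8038) = 5*√2434846846/8038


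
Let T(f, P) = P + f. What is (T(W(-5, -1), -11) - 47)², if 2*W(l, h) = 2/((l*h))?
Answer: 83521/25 ≈ 3340.8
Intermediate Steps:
W(l, h) = 1/(h*l) (W(l, h) = (2/((l*h)))/2 = (2/((h*l)))/2 = (2*(1/(h*l)))/2 = (2/(h*l))/2 = 1/(h*l))
(T(W(-5, -1), -11) - 47)² = ((-11 + 1/(-1*(-5))) - 47)² = ((-11 - 1*(-⅕)) - 47)² = ((-11 + ⅕) - 47)² = (-54/5 - 47)² = (-289/5)² = 83521/25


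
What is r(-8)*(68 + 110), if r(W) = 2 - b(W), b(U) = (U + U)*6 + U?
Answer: 18868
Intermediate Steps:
b(U) = 13*U (b(U) = (2*U)*6 + U = 12*U + U = 13*U)
r(W) = 2 - 13*W
r(-8)*(68 + 110) = (2 - 13*(-8))*(68 + 110) = (2 + 104)*178 = 106*178 = 18868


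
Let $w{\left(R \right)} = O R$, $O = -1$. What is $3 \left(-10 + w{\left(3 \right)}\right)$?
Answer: $-39$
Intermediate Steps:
$w{\left(R \right)} = - R$
$3 \left(-10 + w{\left(3 \right)}\right) = 3 \left(-10 - 3\right) = 3 \left(-13\right) = -39$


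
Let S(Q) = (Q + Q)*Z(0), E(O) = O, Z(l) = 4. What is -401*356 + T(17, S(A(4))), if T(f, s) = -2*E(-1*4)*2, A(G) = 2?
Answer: -142740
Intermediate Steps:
S(Q) = 8*Q (S(Q) = (Q + Q)*4 = (2*Q)*4 = 8*Q)
T(f, s) = 16 (T(f, s) = -(-2)*4*2 = -2*(-4)*2 = 8*2 = 16)
-401*356 + T(17, S(A(4))) = -401*356 + 16 = -142756 + 16 = -142740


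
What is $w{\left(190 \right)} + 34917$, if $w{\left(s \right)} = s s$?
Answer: $71017$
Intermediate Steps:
$w{\left(s \right)} = s^{2}$
$w{\left(190 \right)} + 34917 = 190^{2} + 34917 = 36100 + 34917 = 71017$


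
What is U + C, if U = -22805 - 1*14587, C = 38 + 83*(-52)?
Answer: -41670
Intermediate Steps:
C = -4278 (C = 38 - 4316 = -4278)
U = -37392 (U = -22805 - 14587 = -37392)
U + C = -37392 - 4278 = -41670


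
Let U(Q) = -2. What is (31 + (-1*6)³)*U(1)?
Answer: 370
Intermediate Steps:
(31 + (-1*6)³)*U(1) = (31 + (-1*6)³)*(-2) = (31 + (-6)³)*(-2) = (31 - 216)*(-2) = -185*(-2) = 370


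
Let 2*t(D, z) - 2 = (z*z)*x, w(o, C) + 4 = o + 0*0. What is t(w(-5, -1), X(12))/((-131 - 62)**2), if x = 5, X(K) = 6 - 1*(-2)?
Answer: 161/37249 ≈ 0.0043223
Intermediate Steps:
X(K) = 8 (X(K) = 6 + 2 = 8)
w(o, C) = -4 + o (w(o, C) = -4 + (o + 0*0) = -4 + (o + 0) = -4 + o)
t(D, z) = 1 + 5*z**2/2 (t(D, z) = 1 + ((z*z)*5)/2 = 1 + (z**2*5)/2 = 1 + (5*z**2)/2 = 1 + 5*z**2/2)
t(w(-5, -1), X(12))/((-131 - 62)**2) = (1 + (5/2)*8**2)/((-131 - 62)**2) = (1 + (5/2)*64)/((-193)**2) = (1 + 160)/37249 = 161*(1/37249) = 161/37249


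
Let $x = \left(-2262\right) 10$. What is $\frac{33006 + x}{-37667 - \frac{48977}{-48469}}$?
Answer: $- \frac{27966613}{101424047} \approx -0.27574$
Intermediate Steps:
$x = -22620$
$\frac{33006 + x}{-37667 - \frac{48977}{-48469}} = \frac{33006 - 22620}{-37667 - \frac{48977}{-48469}} = \frac{10386}{-37667 - - \frac{48977}{48469}} = \frac{10386}{-37667 + \frac{48977}{48469}} = \frac{10386}{- \frac{1825632846}{48469}} = 10386 \left(- \frac{48469}{1825632846}\right) = - \frac{27966613}{101424047}$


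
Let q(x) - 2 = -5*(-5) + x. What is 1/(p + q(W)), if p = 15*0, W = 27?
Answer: 1/54 ≈ 0.018519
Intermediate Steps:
q(x) = 27 + x (q(x) = 2 + (-5*(-5) + x) = 2 + (25 + x) = 27 + x)
p = 0
1/(p + q(W)) = 1/(0 + (27 + 27)) = 1/(0 + 54) = 1/54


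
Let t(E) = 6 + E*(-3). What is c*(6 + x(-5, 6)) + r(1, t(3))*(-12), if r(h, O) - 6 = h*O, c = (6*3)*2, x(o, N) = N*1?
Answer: 396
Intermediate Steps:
t(E) = 6 - 3*E
x(o, N) = N
c = 36 (c = 18*2 = 36)
r(h, O) = 6 + O*h (r(h, O) = 6 + h*O = 6 + O*h)
c*(6 + x(-5, 6)) + r(1, t(3))*(-12) = 36*(6 + 6) + (6 + (6 - 3*3)*1)*(-12) = 36*12 + (6 + (6 - 9)*1)*(-12) = 432 + (6 - 3*1)*(-12) = 432 + (6 - 3)*(-12) = 432 + 3*(-12) = 432 - 36 = 396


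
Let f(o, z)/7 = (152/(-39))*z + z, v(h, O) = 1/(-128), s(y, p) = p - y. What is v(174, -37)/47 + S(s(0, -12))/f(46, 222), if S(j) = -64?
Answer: 2473389/176070272 ≈ 0.014048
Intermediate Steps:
v(h, O) = -1/128
f(o, z) = -791*z/39 (f(o, z) = 7*((152/(-39))*z + z) = 7*((152*(-1/39))*z + z) = 7*(-152*z/39 + z) = 7*(-113*z/39) = -791*z/39)
v(174, -37)/47 + S(s(0, -12))/f(46, 222) = -1/128/47 - 64/((-791/39*222)) = -1/128*1/47 - 64/(-58534/13) = -1/6016 - 64*(-13/58534) = -1/6016 + 416/29267 = 2473389/176070272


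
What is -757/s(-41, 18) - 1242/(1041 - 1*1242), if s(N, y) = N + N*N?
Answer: 628241/109880 ≈ 5.7175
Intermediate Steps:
s(N, y) = N + N**2
-757/s(-41, 18) - 1242/(1041 - 1*1242) = -757*(-1/(41*(1 - 41))) - 1242/(1041 - 1*1242) = -757/((-41*(-40))) - 1242/(1041 - 1242) = -757/1640 - 1242/(-201) = -757*1/1640 - 1242*(-1/201) = -757/1640 + 414/67 = 628241/109880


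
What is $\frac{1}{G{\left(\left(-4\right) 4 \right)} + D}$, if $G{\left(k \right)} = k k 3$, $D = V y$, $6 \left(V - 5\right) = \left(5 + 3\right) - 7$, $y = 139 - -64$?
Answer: $\frac{6}{10901} \approx 0.00055041$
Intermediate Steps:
$y = 203$ ($y = 139 + 64 = 203$)
$V = \frac{31}{6}$ ($V = 5 + \frac{\left(5 + 3\right) - 7}{6} = 5 + \frac{8 - 7}{6} = 5 + \frac{1}{6} \cdot 1 = 5 + \frac{1}{6} = \frac{31}{6} \approx 5.1667$)
$D = \frac{6293}{6}$ ($D = \frac{31}{6} \cdot 203 = \frac{6293}{6} \approx 1048.8$)
$G{\left(k \right)} = 3 k^{2}$ ($G{\left(k \right)} = k^{2} \cdot 3 = 3 k^{2}$)
$\frac{1}{G{\left(\left(-4\right) 4 \right)} + D} = \frac{1}{3 \left(\left(-4\right) 4\right)^{2} + \frac{6293}{6}} = \frac{1}{3 \left(-16\right)^{2} + \frac{6293}{6}} = \frac{1}{3 \cdot 256 + \frac{6293}{6}} = \frac{1}{768 + \frac{6293}{6}} = \frac{1}{\frac{10901}{6}} = \frac{6}{10901}$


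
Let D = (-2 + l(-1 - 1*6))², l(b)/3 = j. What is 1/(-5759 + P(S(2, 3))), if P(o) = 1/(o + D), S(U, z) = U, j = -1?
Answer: -27/155492 ≈ -0.00017364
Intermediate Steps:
l(b) = -3 (l(b) = 3*(-1) = -3)
D = 25 (D = (-2 - 3)² = (-5)² = 25)
P(o) = 1/(25 + o) (P(o) = 1/(o + 25) = 1/(25 + o))
1/(-5759 + P(S(2, 3))) = 1/(-5759 + 1/(25 + 2)) = 1/(-5759 + 1/27) = 1/(-155492/27) = -27/155492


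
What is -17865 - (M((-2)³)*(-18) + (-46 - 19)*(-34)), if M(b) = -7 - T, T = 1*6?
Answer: -20309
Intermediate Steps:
T = 6
M(b) = -13 (M(b) = -7 - 1*6 = -7 - 6 = -13)
-17865 - (M((-2)³)*(-18) + (-46 - 19)*(-34)) = -17865 - (-13*(-18) + (-46 - 19)*(-34)) = -17865 - (234 - 65*(-34)) = -17865 - (234 + 2210) = -17865 - 1*2444 = -17865 - 2444 = -20309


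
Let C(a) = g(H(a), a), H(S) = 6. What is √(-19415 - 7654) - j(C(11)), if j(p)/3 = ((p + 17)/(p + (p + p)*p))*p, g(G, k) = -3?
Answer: 42/5 + I*√27069 ≈ 8.4 + 164.53*I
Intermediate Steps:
C(a) = -3
j(p) = 3*p*(17 + p)/(p + 2*p²) (j(p) = 3*(((p + 17)/(p + (p + p)*p))*p) = 3*(((17 + p)/(p + (2*p)*p))*p) = 3*(((17 + p)/(p + 2*p²))*p) = 3*(p*(17 + p)/(p + 2*p²)) = 3*p*(17 + p)/(p + 2*p²))
√(-19415 - 7654) - j(C(11)) = √(-19415 - 7654) - 3*(17 - 3)/(1 + 2*(-3)) = √(-27069) - 3*14/(1 - 6) = I*√27069 - 3*14/(-5) = I*√27069 - 3*(-1)*14/5 = I*√27069 - 1*(-42/5) = I*√27069 + 42/5 = 42/5 + I*√27069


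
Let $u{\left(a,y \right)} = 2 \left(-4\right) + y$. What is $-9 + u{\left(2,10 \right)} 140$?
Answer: $271$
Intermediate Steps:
$u{\left(a,y \right)} = -8 + y$
$-9 + u{\left(2,10 \right)} 140 = -9 + \left(-8 + 10\right) 140 = -9 + 2 \cdot 140 = -9 + 280 = 271$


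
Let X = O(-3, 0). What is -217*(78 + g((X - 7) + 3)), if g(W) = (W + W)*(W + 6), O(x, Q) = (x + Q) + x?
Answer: -34286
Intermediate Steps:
O(x, Q) = Q + 2*x (O(x, Q) = (Q + x) + x = Q + 2*x)
X = -6 (X = 0 + 2*(-3) = 0 - 6 = -6)
g(W) = 2*W*(6 + W) (g(W) = (2*W)*(6 + W) = 2*W*(6 + W))
-217*(78 + g((X - 7) + 3)) = -217*(78 + 2*((-6 - 7) + 3)*(6 + ((-6 - 7) + 3))) = -217*(78 + 2*(-13 + 3)*(6 + (-13 + 3))) = -217*(78 + 2*(-10)*(6 - 10)) = -217*(78 + 2*(-10)*(-4)) = -217*(78 + 80) = -217*158 = -34286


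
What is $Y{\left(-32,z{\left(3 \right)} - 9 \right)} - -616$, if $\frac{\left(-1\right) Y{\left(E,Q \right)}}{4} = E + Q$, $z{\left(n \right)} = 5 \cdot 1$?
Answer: $760$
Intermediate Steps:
$z{\left(n \right)} = 5$
$Y{\left(E,Q \right)} = - 4 E - 4 Q$ ($Y{\left(E,Q \right)} = - 4 \left(E + Q\right) = - 4 E - 4 Q$)
$Y{\left(-32,z{\left(3 \right)} - 9 \right)} - -616 = \left(\left(-4\right) \left(-32\right) - 4 \left(5 - 9\right)\right) - -616 = \left(128 - 4 \left(5 - 9\right)\right) + 616 = \left(128 - -16\right) + 616 = \left(128 + 16\right) + 616 = 144 + 616 = 760$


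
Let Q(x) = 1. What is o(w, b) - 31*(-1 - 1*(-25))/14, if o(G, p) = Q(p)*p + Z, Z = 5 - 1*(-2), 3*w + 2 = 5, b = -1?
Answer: -330/7 ≈ -47.143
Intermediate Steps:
w = 1 (w = -2/3 + (1/3)*5 = -2/3 + 5/3 = 1)
Z = 7 (Z = 5 + 2 = 7)
o(G, p) = 7 + p (o(G, p) = 1*p + 7 = p + 7 = 7 + p)
o(w, b) - 31*(-1 - 1*(-25))/14 = (7 - 1) - 31*(-1 - 1*(-25))/14 = 6 - 31*(-1 + 25)/14 = 6 - 744/14 = 6 - 31*12/7 = 6 - 372/7 = -330/7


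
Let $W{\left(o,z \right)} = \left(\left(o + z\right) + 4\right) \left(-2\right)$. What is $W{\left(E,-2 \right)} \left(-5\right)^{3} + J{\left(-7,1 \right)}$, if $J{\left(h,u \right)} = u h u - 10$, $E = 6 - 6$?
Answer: $483$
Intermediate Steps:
$E = 0$ ($E = 6 - 6 = 0$)
$J{\left(h,u \right)} = -10 + h u^{2}$ ($J{\left(h,u \right)} = h u u - 10 = h u^{2} - 10 = -10 + h u^{2}$)
$W{\left(o,z \right)} = -8 - 2 o - 2 z$ ($W{\left(o,z \right)} = \left(4 + o + z\right) \left(-2\right) = -8 - 2 o - 2 z$)
$W{\left(E,-2 \right)} \left(-5\right)^{3} + J{\left(-7,1 \right)} = \left(-8 - 0 - -4\right) \left(-5\right)^{3} - \left(10 + 7 \cdot 1^{2}\right) = \left(-8 + 0 + 4\right) \left(-125\right) - 17 = \left(-4\right) \left(-125\right) - 17 = 500 - 17 = 483$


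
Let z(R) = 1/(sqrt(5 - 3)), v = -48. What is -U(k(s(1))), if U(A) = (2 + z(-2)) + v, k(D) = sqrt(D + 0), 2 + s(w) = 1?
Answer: 46 - sqrt(2)/2 ≈ 45.293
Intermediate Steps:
s(w) = -1 (s(w) = -2 + 1 = -1)
z(R) = sqrt(2)/2 (z(R) = 1/(sqrt(2)) = sqrt(2)/2)
k(D) = sqrt(D)
U(A) = -46 + sqrt(2)/2 (U(A) = (2 + sqrt(2)/2) - 48 = -46 + sqrt(2)/2)
-U(k(s(1))) = -(-46 + sqrt(2)/2) = 46 - sqrt(2)/2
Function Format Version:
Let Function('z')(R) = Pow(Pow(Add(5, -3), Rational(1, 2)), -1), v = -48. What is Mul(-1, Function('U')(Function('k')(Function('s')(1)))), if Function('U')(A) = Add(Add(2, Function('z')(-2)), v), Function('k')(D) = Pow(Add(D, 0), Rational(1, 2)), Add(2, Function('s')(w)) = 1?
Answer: Add(46, Mul(Rational(-1, 2), Pow(2, Rational(1, 2)))) ≈ 45.293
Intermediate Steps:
Function('s')(w) = -1 (Function('s')(w) = Add(-2, 1) = -1)
Function('z')(R) = Mul(Rational(1, 2), Pow(2, Rational(1, 2))) (Function('z')(R) = Pow(Pow(2, Rational(1, 2)), -1) = Mul(Rational(1, 2), Pow(2, Rational(1, 2))))
Function('k')(D) = Pow(D, Rational(1, 2))
Function('U')(A) = Add(-46, Mul(Rational(1, 2), Pow(2, Rational(1, 2)))) (Function('U')(A) = Add(Add(2, Mul(Rational(1, 2), Pow(2, Rational(1, 2)))), -48) = Add(-46, Mul(Rational(1, 2), Pow(2, Rational(1, 2)))))
Mul(-1, Function('U')(Function('k')(Function('s')(1)))) = Mul(-1, Add(-46, Mul(Rational(1, 2), Pow(2, Rational(1, 2))))) = Add(46, Mul(Rational(-1, 2), Pow(2, Rational(1, 2))))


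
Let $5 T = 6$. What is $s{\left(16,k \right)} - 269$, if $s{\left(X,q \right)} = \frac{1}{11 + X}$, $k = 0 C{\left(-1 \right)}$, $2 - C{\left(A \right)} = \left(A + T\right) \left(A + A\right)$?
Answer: $- \frac{7262}{27} \approx -268.96$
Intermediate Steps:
$T = \frac{6}{5}$ ($T = \frac{1}{5} \cdot 6 = \frac{6}{5} \approx 1.2$)
$C{\left(A \right)} = 2 - 2 A \left(\frac{6}{5} + A\right)$ ($C{\left(A \right)} = 2 - \left(A + \frac{6}{5}\right) \left(A + A\right) = 2 - \left(\frac{6}{5} + A\right) 2 A = 2 - 2 A \left(\frac{6}{5} + A\right)$)
$k = 0$ ($k = 0 \left(2 - 2 \left(-1\right)^{2} - - \frac{12}{5}\right) = 0 \left(2 - 2 + \frac{12}{5}\right) = 0 \cdot \frac{12}{5} = 0$)
$s{\left(16,k \right)} - 269 = \frac{1}{11 + 16} - 269 = \frac{1}{27} - 269 = - \frac{7262}{27}$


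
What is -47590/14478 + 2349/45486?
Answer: -6230029/1925574 ≈ -3.2354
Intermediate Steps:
-47590/14478 + 2349/45486 = -47590*1/14478 + 2349*(1/45486) = -23795/7239 + 261/5054 = -6230029/1925574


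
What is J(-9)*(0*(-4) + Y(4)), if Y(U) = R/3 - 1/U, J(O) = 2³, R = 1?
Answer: ⅔ ≈ 0.66667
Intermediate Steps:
J(O) = 8
Y(U) = ⅓ - 1/U (Y(U) = 1/3 - 1/U = 1*(⅓) - 1/U = ⅓ - 1/U)
J(-9)*(0*(-4) + Y(4)) = 8*(0*(-4) + (⅓)*(-3 + 4)/4) = 8*(0 + (⅓)*(¼)*1) = 8*(0 + 1/12) = 8*(1/12) = ⅔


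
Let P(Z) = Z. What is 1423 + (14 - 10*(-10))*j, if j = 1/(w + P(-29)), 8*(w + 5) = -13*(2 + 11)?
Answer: 208877/147 ≈ 1420.9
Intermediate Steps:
w = -209/8 (w = -5 + (-13*(2 + 11))/8 = -5 + (-13*13)/8 = -5 + (1/8)*(-169) = -5 - 169/8 = -209/8 ≈ -26.125)
j = -8/441 (j = 1/(-209/8 - 29) = 1/(-441/8) = -8/441 ≈ -0.018141)
1423 + (14 - 10*(-10))*j = 1423 + (14 - 10*(-10))*(-8/441) = 1423 + (14 + 100)*(-8/441) = 1423 + 114*(-8/441) = 1423 - 304/147 = 208877/147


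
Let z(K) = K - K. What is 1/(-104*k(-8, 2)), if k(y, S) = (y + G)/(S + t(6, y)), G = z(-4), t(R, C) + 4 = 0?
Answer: -1/416 ≈ -0.0024038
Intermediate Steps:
z(K) = 0
t(R, C) = -4 (t(R, C) = -4 + 0 = -4)
G = 0
k(y, S) = y/(-4 + S) (k(y, S) = (y + 0)/(S - 4) = y/(-4 + S))
1/(-104*k(-8, 2)) = 1/(-(-832)/(-4 + 2)) = 1/(-(-832)/(-2)) = 1/(-(-832)*(-1)/2) = 1/(-104*4) = 1/(-416) = -1/416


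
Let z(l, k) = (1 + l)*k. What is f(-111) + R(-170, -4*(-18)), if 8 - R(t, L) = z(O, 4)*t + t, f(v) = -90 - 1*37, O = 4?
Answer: 3451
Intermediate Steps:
z(l, k) = k*(1 + l)
f(v) = -127 (f(v) = -90 - 37 = -127)
R(t, L) = 8 - 21*t (R(t, L) = 8 - ((4*(1 + 4))*t + t) = 8 - ((4*5)*t + t) = 8 - (20*t + t) = 8 - 21*t)
f(-111) + R(-170, -4*(-18)) = -127 + (8 - 21*(-170)) = -127 + (8 + 3570) = -127 + 3578 = 3451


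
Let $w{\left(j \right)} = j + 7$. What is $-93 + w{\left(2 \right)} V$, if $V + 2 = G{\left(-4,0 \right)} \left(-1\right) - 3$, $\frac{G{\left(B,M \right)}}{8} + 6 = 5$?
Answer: $-66$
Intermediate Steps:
$G{\left(B,M \right)} = -8$ ($G{\left(B,M \right)} = -48 + 8 \cdot 5 = -48 + 40 = -8$)
$w{\left(j \right)} = 7 + j$
$V = 3$ ($V = -2 - -5 = -2 + \left(8 - 3\right) = -2 + 5 = 3$)
$-93 + w{\left(2 \right)} V = -93 + \left(7 + 2\right) 3 = -93 + 9 \cdot 3 = -93 + 27 = -66$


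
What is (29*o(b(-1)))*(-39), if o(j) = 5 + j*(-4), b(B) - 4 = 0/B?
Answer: 12441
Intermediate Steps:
b(B) = 4 (b(B) = 4 + 0/B = 4 + 0 = 4)
o(j) = 5 - 4*j
(29*o(b(-1)))*(-39) = (29*(5 - 4*4))*(-39) = (29*(5 - 16))*(-39) = (29*(-11))*(-39) = -319*(-39) = 12441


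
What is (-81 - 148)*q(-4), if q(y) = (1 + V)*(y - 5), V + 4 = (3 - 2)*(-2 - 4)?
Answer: -18549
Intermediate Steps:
V = -10 (V = -4 + (3 - 2)*(-2 - 4) = -4 + 1*(-6) = -4 - 6 = -10)
q(y) = 45 - 9*y (q(y) = (1 - 10)*(y - 5) = -9*(-5 + y) = 45 - 9*y)
(-81 - 148)*q(-4) = (-81 - 148)*(45 - 9*(-4)) = -229*(45 + 36) = -229*81 = -18549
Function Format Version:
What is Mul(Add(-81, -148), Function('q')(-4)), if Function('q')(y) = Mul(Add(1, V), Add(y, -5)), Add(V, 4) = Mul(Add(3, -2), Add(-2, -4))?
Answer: -18549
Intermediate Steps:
V = -10 (V = Add(-4, Mul(Add(3, -2), Add(-2, -4))) = Add(-4, Mul(1, -6)) = Add(-4, -6) = -10)
Function('q')(y) = Add(45, Mul(-9, y)) (Function('q')(y) = Mul(Add(1, -10), Add(y, -5)) = Mul(-9, Add(-5, y)) = Add(45, Mul(-9, y)))
Mul(Add(-81, -148), Function('q')(-4)) = Mul(Add(-81, -148), Add(45, Mul(-9, -4))) = Mul(-229, Add(45, 36)) = Mul(-229, 81) = -18549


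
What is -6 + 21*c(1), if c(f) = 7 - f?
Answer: 120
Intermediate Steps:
-6 + 21*c(1) = -6 + 21*(7 - 1*1) = -6 + 21*(7 - 1) = -6 + 21*6 = -6 + 126 = 120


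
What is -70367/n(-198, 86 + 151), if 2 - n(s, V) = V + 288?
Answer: 70367/523 ≈ 134.54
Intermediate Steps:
n(s, V) = -286 - V (n(s, V) = 2 - (V + 288) = 2 - (288 + V) = 2 + (-288 - V) = -286 - V)
-70367/n(-198, 86 + 151) = -70367/(-286 - (86 + 151)) = -70367/(-286 - 1*237) = -70367/(-286 - 237) = -70367/(-523) = -70367*(-1/523) = 70367/523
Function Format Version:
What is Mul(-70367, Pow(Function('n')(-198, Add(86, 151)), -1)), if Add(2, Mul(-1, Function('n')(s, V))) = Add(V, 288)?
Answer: Rational(70367, 523) ≈ 134.54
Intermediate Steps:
Function('n')(s, V) = Add(-286, Mul(-1, V)) (Function('n')(s, V) = Add(2, Mul(-1, Add(V, 288))) = Add(2, Mul(-1, Add(288, V))) = Add(2, Add(-288, Mul(-1, V))) = Add(-286, Mul(-1, V)))
Mul(-70367, Pow(Function('n')(-198, Add(86, 151)), -1)) = Mul(-70367, Pow(Add(-286, Mul(-1, Add(86, 151))), -1)) = Mul(-70367, Pow(Add(-286, Mul(-1, 237)), -1)) = Mul(-70367, Pow(Add(-286, -237), -1)) = Mul(-70367, Pow(-523, -1)) = Mul(-70367, Rational(-1, 523)) = Rational(70367, 523)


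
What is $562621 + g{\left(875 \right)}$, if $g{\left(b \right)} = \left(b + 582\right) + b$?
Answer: $564953$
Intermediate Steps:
$g{\left(b \right)} = 582 + 2 b$ ($g{\left(b \right)} = \left(582 + b\right) + b = 582 + 2 b$)
$562621 + g{\left(875 \right)} = 562621 + \left(582 + 2 \cdot 875\right) = 562621 + \left(582 + 1750\right) = 562621 + 2332 = 564953$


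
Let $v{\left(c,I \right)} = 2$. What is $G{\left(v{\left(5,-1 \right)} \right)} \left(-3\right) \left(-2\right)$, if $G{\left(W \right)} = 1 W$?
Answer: $12$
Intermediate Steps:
$G{\left(W \right)} = W$
$G{\left(v{\left(5,-1 \right)} \right)} \left(-3\right) \left(-2\right) = 2 \left(-3\right) \left(-2\right) = \left(-6\right) \left(-2\right) = 12$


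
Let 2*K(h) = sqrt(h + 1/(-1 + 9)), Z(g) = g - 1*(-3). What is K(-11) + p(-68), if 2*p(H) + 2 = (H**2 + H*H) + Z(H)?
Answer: 9181/2 + I*sqrt(174)/8 ≈ 4590.5 + 1.6489*I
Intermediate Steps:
Z(g) = 3 + g (Z(g) = g + 3 = 3 + g)
p(H) = 1/2 + H**2 + H/2 (p(H) = -1 + ((H**2 + H*H) + (3 + H))/2 = -1 + ((H**2 + H**2) + (3 + H))/2 = -1 + (2*H**2 + (3 + H))/2 = -1 + (3 + H + 2*H**2)/2 = -1 + (3/2 + H**2 + H/2) = 1/2 + H**2 + H/2)
K(h) = sqrt(1/8 + h)/2 (K(h) = sqrt(h + 1/(-1 + 9))/2 = sqrt(h + 1/8)/2 = sqrt(1/8 + h)/2)
K(-11) + p(-68) = sqrt(2 + 16*(-11))/8 + (1/2 + (-68)**2 + (1/2)*(-68)) = sqrt(2 - 176)/8 + (1/2 + 4624 - 34) = sqrt(-174)/8 + 9181/2 = (I*sqrt(174))/8 + 9181/2 = I*sqrt(174)/8 + 9181/2 = 9181/2 + I*sqrt(174)/8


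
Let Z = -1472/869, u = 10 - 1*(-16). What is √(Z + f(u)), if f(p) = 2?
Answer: √231154/869 ≈ 0.55326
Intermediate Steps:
u = 26 (u = 10 + 16 = 26)
Z = -1472/869 (Z = -1472*1/869 = -1472/869 ≈ -1.6939)
√(Z + f(u)) = √(-1472/869 + 2) = √(266/869) = √231154/869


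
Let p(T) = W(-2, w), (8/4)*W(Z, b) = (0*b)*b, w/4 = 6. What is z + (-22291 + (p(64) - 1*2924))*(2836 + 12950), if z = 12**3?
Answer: -398042262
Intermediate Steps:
w = 24 (w = 4*6 = 24)
W(Z, b) = 0 (W(Z, b) = ((0*b)*b)/2 = (0*b)/2 = (1/2)*0 = 0)
p(T) = 0
z = 1728
z + (-22291 + (p(64) - 1*2924))*(2836 + 12950) = 1728 + (-22291 + (0 - 1*2924))*(2836 + 12950) = 1728 + (-22291 + (0 - 2924))*15786 = 1728 + (-22291 - 2924)*15786 = 1728 - 25215*15786 = 1728 - 398043990 = -398042262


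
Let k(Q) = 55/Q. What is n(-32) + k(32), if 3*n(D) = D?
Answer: -859/96 ≈ -8.9479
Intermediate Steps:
n(D) = D/3
n(-32) + k(32) = (1/3)*(-32) + 55/32 = -32/3 + 55*(1/32) = -32/3 + 55/32 = -859/96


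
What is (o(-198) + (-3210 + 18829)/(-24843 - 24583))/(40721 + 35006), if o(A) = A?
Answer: -9801967/3742882702 ≈ -0.0026188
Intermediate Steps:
(o(-198) + (-3210 + 18829)/(-24843 - 24583))/(40721 + 35006) = (-198 + (-3210 + 18829)/(-24843 - 24583))/(40721 + 35006) = (-198 + 15619/(-49426))/75727 = (-198 + 15619*(-1/49426))*(1/75727) = (-198 - 15619/49426)*(1/75727) = -9801967/49426*1/75727 = -9801967/3742882702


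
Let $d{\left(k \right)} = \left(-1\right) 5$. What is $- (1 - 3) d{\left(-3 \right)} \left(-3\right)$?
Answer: $30$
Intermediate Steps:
$d{\left(k \right)} = -5$
$- (1 - 3) d{\left(-3 \right)} \left(-3\right) = - (1 - 3) \left(-5\right) \left(-3\right) = \left(-1\right) \left(-2\right) \left(-5\right) \left(-3\right) = 2 \left(-5\right) \left(-3\right) = \left(-10\right) \left(-3\right) = 30$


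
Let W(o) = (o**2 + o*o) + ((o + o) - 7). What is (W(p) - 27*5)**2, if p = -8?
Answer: 900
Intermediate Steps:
W(o) = -7 + 2*o + 2*o**2 (W(o) = (o**2 + o**2) + (2*o - 7) = 2*o**2 + (-7 + 2*o) = -7 + 2*o + 2*o**2)
(W(p) - 27*5)**2 = ((-7 + 2*(-8) + 2*(-8)**2) - 27*5)**2 = ((-7 - 16 + 2*64) - 135)**2 = ((-7 - 16 + 128) - 135)**2 = (105 - 135)**2 = (-30)**2 = 900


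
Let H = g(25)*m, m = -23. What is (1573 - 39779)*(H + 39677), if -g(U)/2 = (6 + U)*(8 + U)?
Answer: -3313797410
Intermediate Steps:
g(U) = -2*(6 + U)*(8 + U)
H = 47058 (H = (-96 - 28*25 - 2*25**2)*(-23) = (-96 - 700 - 2*625)*(-23) = (-96 - 700 - 1250)*(-23) = -2046*(-23) = 47058)
(1573 - 39779)*(H + 39677) = (1573 - 39779)*(47058 + 39677) = -38206*86735 = -3313797410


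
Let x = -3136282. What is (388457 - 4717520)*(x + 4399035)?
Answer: -5466537290439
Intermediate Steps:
(388457 - 4717520)*(x + 4399035) = (388457 - 4717520)*(-3136282 + 4399035) = -4329063*1262753 = -5466537290439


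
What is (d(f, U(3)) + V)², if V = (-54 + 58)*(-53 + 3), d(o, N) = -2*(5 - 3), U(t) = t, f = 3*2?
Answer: 41616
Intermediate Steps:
f = 6
d(o, N) = -4 (d(o, N) = -2*2 = -4)
V = -200 (V = 4*(-50) = -200)
(d(f, U(3)) + V)² = (-4 - 200)² = (-204)² = 41616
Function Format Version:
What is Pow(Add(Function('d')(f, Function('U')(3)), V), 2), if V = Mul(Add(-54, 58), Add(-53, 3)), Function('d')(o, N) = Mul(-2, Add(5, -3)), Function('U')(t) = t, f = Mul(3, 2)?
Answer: 41616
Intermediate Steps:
f = 6
Function('d')(o, N) = -4 (Function('d')(o, N) = Mul(-2, 2) = -4)
V = -200 (V = Mul(4, -50) = -200)
Pow(Add(Function('d')(f, Function('U')(3)), V), 2) = Pow(Add(-4, -200), 2) = Pow(-204, 2) = 41616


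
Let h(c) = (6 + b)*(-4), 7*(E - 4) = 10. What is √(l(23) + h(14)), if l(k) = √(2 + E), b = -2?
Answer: √(-784 + 14*√91)/7 ≈ 3.6434*I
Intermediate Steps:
E = 38/7 (E = 4 + (⅐)*10 = 4 + 10/7 = 38/7 ≈ 5.4286)
h(c) = -16 (h(c) = (6 - 2)*(-4) = 4*(-4) = -16)
l(k) = 2*√91/7 (l(k) = √(2 + 38/7) = √(52/7) = 2*√91/7)
√(l(23) + h(14)) = √(2*√91/7 - 16) = √(-16 + 2*√91/7)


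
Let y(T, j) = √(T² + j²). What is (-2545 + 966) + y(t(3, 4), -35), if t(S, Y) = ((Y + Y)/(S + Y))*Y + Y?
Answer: -1579 + 5*√2545/7 ≈ -1543.0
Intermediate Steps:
t(S, Y) = Y + 2*Y²/(S + Y) (t(S, Y) = ((2*Y)/(S + Y))*Y + Y = (2*Y/(S + Y))*Y + Y = 2*Y²/(S + Y) + Y = Y + 2*Y²/(S + Y))
(-2545 + 966) + y(t(3, 4), -35) = (-2545 + 966) + √((4*(3 + 3*4)/(3 + 4))² + (-35)²) = -1579 + √((4*(3 + 12)/7)² + 1225) = -1579 + √((4*(⅐)*15)² + 1225) = -1579 + √((60/7)² + 1225) = -1579 + √(3600/49 + 1225) = -1579 + √(63625/49) = -1579 + 5*√2545/7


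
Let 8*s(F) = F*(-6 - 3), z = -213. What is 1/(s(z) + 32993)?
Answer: 8/265861 ≈ 3.0091e-5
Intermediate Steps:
s(F) = -9*F/8 (s(F) = (F*(-6 - 3))/8 = (F*(-9))/8 = (-9*F)/8 = -9*F/8)
1/(s(z) + 32993) = 1/(-9/8*(-213) + 32993) = 1/(1917/8 + 32993) = 1/(265861/8) = 8/265861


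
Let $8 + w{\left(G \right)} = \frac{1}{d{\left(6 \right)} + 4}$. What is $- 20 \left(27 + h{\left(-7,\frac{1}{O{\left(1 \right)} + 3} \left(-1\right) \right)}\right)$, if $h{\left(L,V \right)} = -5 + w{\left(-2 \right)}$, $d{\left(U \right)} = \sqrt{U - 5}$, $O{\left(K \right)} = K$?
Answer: $-284$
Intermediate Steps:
$d{\left(U \right)} = \sqrt{-5 + U}$
$w{\left(G \right)} = - \frac{39}{5}$ ($w{\left(G \right)} = -8 + \frac{1}{\sqrt{-5 + 6} + 4} = -8 + \frac{1}{\sqrt{1} + 4} = -8 + \frac{1}{1 + 4} = -8 + \frac{1}{5} = - \frac{39}{5}$)
$h{\left(L,V \right)} = - \frac{64}{5}$ ($h{\left(L,V \right)} = -5 - \frac{39}{5} = - \frac{64}{5}$)
$- 20 \left(27 + h{\left(-7,\frac{1}{O{\left(1 \right)} + 3} \left(-1\right) \right)}\right) = - 20 \left(27 - \frac{64}{5}\right) = \left(-20\right) \frac{71}{5} = -284$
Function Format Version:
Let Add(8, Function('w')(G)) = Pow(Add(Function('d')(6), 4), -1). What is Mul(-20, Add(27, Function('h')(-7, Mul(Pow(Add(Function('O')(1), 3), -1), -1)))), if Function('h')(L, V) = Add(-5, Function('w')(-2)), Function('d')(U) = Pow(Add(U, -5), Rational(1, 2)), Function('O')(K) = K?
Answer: -284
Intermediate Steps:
Function('d')(U) = Pow(Add(-5, U), Rational(1, 2))
Function('w')(G) = Rational(-39, 5) (Function('w')(G) = Add(-8, Pow(Add(Pow(Add(-5, 6), Rational(1, 2)), 4), -1)) = Add(-8, Pow(Add(Pow(1, Rational(1, 2)), 4), -1)) = Add(-8, Pow(Add(1, 4), -1)) = Add(-8, Pow(5, -1)) = Add(-8, Rational(1, 5)) = Rational(-39, 5))
Function('h')(L, V) = Rational(-64, 5) (Function('h')(L, V) = Add(-5, Rational(-39, 5)) = Rational(-64, 5))
Mul(-20, Add(27, Function('h')(-7, Mul(Pow(Add(Function('O')(1), 3), -1), -1)))) = Mul(-20, Add(27, Rational(-64, 5))) = Mul(-20, Rational(71, 5)) = -284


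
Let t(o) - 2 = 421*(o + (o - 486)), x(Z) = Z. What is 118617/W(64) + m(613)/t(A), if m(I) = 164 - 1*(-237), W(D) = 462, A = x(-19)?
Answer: 2180580181/8493177 ≈ 256.75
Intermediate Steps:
A = -19
m(I) = 401 (m(I) = 164 + 237 = 401)
t(o) = -204604 + 842*o (t(o) = 2 + 421*(o + (o - 486)) = 2 + 421*(o + (-486 + o)) = 2 + 421*(-486 + 2*o) = 2 + (-204606 + 842*o) = -204604 + 842*o)
118617/W(64) + m(613)/t(A) = 118617/462 + 401/(-204604 + 842*(-19)) = 118617*(1/462) + 401/(-204604 - 15998) = 39539/154 + 401/(-220602) = 39539/154 + 401*(-1/220602) = 39539/154 - 401/220602 = 2180580181/8493177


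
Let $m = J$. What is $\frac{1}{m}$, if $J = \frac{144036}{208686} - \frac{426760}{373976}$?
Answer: $- \frac{1625907407}{733183963} \approx -2.2176$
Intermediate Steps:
$J = - \frac{733183963}{1625907407}$ ($J = 144036 \cdot \frac{1}{208686} - \frac{53345}{46747} = \frac{24006}{34781} - \frac{53345}{46747} = - \frac{733183963}{1625907407} \approx -0.45094$)
$m = - \frac{733183963}{1625907407} \approx -0.45094$
$\frac{1}{m} = \frac{1}{- \frac{733183963}{1625907407}} = - \frac{1625907407}{733183963}$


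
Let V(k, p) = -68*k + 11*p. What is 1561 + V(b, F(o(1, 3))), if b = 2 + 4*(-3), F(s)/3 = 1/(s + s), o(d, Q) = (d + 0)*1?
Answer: 4515/2 ≈ 2257.5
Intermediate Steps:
o(d, Q) = d (o(d, Q) = d*1 = d)
F(s) = 3/(2*s) (F(s) = 3/(s + s) = 3/((2*s)) = 3*(1/(2*s)) = 3/(2*s))
b = -10 (b = 2 - 12 = -10)
1561 + V(b, F(o(1, 3))) = 1561 + (-68*(-10) + 11*((3/2)/1)) = 1561 + (680 + 11*((3/2)*1)) = 1561 + (680 + 11*(3/2)) = 1561 + (680 + 33/2) = 1561 + 1393/2 = 4515/2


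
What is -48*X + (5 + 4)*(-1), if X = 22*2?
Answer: -2121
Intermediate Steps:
X = 44
-48*X + (5 + 4)*(-1) = -48*44 + (5 + 4)*(-1) = -2112 + 9*(-1) = -2112 - 9 = -2121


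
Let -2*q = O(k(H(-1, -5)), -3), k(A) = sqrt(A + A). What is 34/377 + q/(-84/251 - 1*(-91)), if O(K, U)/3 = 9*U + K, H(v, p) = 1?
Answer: 9212263/17158778 - 753*sqrt(2)/45514 ≈ 0.51349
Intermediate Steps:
k(A) = sqrt(2)*sqrt(A) (k(A) = sqrt(2*A) = sqrt(2)*sqrt(A))
O(K, U) = 3*K + 27*U (O(K, U) = 3*(9*U + K) = 3*(K + 9*U) = 3*K + 27*U)
q = 81/2 - 3*sqrt(2)/2 (q = -(3*(sqrt(2)*sqrt(1)) + 27*(-3))/2 = -(3*(sqrt(2)*1) - 81)/2 = -(3*sqrt(2) - 81)/2 = -(-81 + 3*sqrt(2))/2 = 81/2 - 3*sqrt(2)/2 ≈ 38.379)
34/377 + q/(-84/251 - 1*(-91)) = 34/377 + (81/2 - 3*sqrt(2)/2)/(-84/251 - 1*(-91)) = 34*(1/377) + (81/2 - 3*sqrt(2)/2)/(-84*1/251 + 91) = 34/377 + (81/2 - 3*sqrt(2)/2)/(-84/251 + 91) = 34/377 + (81/2 - 3*sqrt(2)/2)/(22757/251) = 34/377 + (81/2 - 3*sqrt(2)/2)*(251/22757) = 34/377 + (20331/45514 - 753*sqrt(2)/45514) = 9212263/17158778 - 753*sqrt(2)/45514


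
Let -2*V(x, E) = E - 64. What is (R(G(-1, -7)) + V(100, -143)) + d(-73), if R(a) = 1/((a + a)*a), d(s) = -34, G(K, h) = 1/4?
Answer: 155/2 ≈ 77.500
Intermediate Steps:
G(K, h) = 1/4
V(x, E) = 32 - E/2 (V(x, E) = -(E - 64)/2 = -(-64 + E)/2 = 32 - E/2)
R(a) = 1/(2*a**2) (R(a) = 1/(((2*a))*a) = (1/(2*a))/a = 1/(2*a**2))
(R(G(-1, -7)) + V(100, -143)) + d(-73) = (1/(2*4**(-2)) + (32 - 1/2*(-143))) - 34 = ((1/2)*16 + (32 + 143/2)) - 34 = (8 + 207/2) - 34 = 223/2 - 34 = 155/2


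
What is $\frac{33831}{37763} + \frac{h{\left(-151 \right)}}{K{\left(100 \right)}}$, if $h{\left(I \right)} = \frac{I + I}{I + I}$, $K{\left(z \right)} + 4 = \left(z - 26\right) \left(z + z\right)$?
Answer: $\frac{500601239}{558741348} \approx 0.89594$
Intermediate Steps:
$K{\left(z \right)} = -4 + 2 z \left(-26 + z\right)$ ($K{\left(z \right)} = -4 + \left(z - 26\right) \left(z + z\right) = -4 + \left(-26 + z\right) 2 z = -4 + 2 z \left(-26 + z\right)$)
$h{\left(I \right)} = 1$ ($h{\left(I \right)} = \frac{2 I}{2 I} = 2 I \frac{1}{2 I} = 1$)
$\frac{33831}{37763} + \frac{h{\left(-151 \right)}}{K{\left(100 \right)}} = \frac{33831}{37763} + 1 \frac{1}{-4 - 5200 + 2 \cdot 100^{2}} = 33831 \cdot \frac{1}{37763} + 1 \frac{1}{-4 - 5200 + 2 \cdot 10000} = \frac{33831}{37763} + 1 \frac{1}{-4 - 5200 + 20000} = \frac{33831}{37763} + 1 \cdot \frac{1}{14796} = \frac{33831}{37763} + \frac{1}{14796} = \frac{500601239}{558741348}$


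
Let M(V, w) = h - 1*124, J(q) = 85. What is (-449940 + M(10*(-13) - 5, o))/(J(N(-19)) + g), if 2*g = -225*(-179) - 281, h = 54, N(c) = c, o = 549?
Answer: -225005/10041 ≈ -22.409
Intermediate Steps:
M(V, w) = -70 (M(V, w) = 54 - 1*124 = 54 - 124 = -70)
g = 19997 (g = (-225*(-179) - 281)/2 = (40275 - 281)/2 = (½)*39994 = 19997)
(-449940 + M(10*(-13) - 5, o))/(J(N(-19)) + g) = (-449940 - 70)/(85 + 19997) = -450010/20082 = -450010*1/20082 = -225005/10041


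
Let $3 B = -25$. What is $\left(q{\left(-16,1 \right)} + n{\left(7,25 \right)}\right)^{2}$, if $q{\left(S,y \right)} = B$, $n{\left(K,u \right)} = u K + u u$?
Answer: $\frac{5640625}{9} \approx 6.2674 \cdot 10^{5}$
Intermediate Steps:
$n{\left(K,u \right)} = u^{2} + K u$ ($n{\left(K,u \right)} = K u + u^{2} = u^{2} + K u$)
$B = - \frac{25}{3}$ ($B = \frac{1}{3} \left(-25\right) = - \frac{25}{3} \approx -8.3333$)
$q{\left(S,y \right)} = - \frac{25}{3}$
$\left(q{\left(-16,1 \right)} + n{\left(7,25 \right)}\right)^{2} = \left(- \frac{25}{3} + 25 \left(7 + 25\right)\right)^{2} = \left(- \frac{25}{3} + 25 \cdot 32\right)^{2} = \left(- \frac{25}{3} + 800\right)^{2} = \left(\frac{2375}{3}\right)^{2} = \frac{5640625}{9}$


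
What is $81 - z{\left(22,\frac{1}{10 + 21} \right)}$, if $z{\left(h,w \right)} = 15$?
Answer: $66$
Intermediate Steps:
$81 - z{\left(22,\frac{1}{10 + 21} \right)} = 81 - 15 = 66$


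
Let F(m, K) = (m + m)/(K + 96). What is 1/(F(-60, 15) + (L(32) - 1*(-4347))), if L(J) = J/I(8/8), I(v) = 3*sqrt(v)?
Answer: 111/483581 ≈ 0.00022954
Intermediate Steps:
L(J) = J/3 (L(J) = J/((3*sqrt(8/8))) = J/((3*sqrt(8*(1/8)))) = J/((3*sqrt(1))) = J/((3*1)) = J/3)
F(m, K) = 2*m/(96 + K) (F(m, K) = (2*m)/(96 + K) = 2*m/(96 + K))
1/(F(-60, 15) + (L(32) - 1*(-4347))) = 1/(2*(-60)/(96 + 15) + ((1/3)*32 - 1*(-4347))) = 1/(2*(-60)/111 + (32/3 + 4347)) = 1/(2*(-60)*(1/111) + 13073/3) = 1/(-40/37 + 13073/3) = 1/(483581/111) = 111/483581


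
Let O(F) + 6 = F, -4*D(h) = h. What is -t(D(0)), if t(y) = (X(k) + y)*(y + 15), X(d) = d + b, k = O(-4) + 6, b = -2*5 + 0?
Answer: 210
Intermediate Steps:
D(h) = -h/4
O(F) = -6 + F
b = -10 (b = -10 + 0 = -10)
k = -4 (k = (-6 - 4) + 6 = -10 + 6 = -4)
X(d) = -10 + d (X(d) = d - 10 = -10 + d)
t(y) = (-14 + y)*(15 + y) (t(y) = ((-10 - 4) + y)*(y + 15) = (-14 + y)*(15 + y))
-t(D(0)) = -(-210 - ¼*0 + (-¼*0)²) = -(-210 + 0 + 0²) = -(-210 + 0 + 0) = -1*(-210) = 210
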